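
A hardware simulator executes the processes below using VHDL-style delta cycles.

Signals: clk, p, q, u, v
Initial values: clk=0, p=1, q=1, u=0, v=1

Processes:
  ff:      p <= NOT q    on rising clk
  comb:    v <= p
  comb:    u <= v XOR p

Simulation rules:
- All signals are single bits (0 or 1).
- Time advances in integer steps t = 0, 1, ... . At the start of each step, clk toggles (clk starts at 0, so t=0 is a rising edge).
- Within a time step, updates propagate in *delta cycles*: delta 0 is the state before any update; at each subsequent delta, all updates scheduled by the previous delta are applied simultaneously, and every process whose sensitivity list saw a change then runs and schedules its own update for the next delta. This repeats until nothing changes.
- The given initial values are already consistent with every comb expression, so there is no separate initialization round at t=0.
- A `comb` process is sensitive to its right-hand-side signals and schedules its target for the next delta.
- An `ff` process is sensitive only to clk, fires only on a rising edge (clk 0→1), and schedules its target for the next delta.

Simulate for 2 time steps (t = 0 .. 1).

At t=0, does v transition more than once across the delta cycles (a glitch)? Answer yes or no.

no

t=0 Δ0: v=1 u=0 clk=0 p=1 q=1
  Δ1: clk:0→1
  Δ2: p:1→0
  Δ3: v:1→0, u:0→1
  Δ4: u:1→0
  (4Δ to stable)
t=1 Δ0: v=0 u=0 clk=1 p=0 q=1
  Δ1: clk:1→0
  (1Δ to stable)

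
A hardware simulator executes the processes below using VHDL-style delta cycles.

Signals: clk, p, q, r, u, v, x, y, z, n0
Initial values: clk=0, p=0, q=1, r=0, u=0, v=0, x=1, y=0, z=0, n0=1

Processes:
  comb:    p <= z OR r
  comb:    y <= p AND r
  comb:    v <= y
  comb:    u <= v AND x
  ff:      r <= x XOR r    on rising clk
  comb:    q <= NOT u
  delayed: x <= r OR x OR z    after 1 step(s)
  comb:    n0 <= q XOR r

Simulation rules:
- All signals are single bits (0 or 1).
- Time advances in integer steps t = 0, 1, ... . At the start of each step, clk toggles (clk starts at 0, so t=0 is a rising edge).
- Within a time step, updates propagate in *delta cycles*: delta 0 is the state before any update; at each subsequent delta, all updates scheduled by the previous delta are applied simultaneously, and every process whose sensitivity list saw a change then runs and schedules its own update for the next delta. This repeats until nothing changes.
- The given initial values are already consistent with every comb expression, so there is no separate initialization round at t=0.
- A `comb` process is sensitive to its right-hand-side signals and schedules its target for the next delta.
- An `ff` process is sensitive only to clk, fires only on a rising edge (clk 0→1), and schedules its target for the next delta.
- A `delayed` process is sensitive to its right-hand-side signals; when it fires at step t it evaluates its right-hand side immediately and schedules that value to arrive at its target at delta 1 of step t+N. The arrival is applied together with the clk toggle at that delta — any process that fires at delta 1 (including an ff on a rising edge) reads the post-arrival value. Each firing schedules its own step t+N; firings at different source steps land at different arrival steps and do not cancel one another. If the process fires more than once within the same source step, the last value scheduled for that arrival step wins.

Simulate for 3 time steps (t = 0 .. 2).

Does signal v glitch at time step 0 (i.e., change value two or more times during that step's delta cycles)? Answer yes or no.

[bits: y,v,q,p,r,n0,x,clk,z,u]
t=0: Δ0=0010011000 Δ1=0010011100 Δ2=0010111100 Δ3=0011101100 Δ4=1011101100 Δ5=1111101100 Δ6=1111101101 Δ7=1101101101 Δ8=1101111101 | 8Δ
t=1: Δ0=1101111101 Δ1=1101111001 | 1Δ
t=2: Δ0=1101111001 Δ1=1101111101 Δ2=1101011101 Δ3=0100001101 Δ4=0000001101 Δ5=0000001100 Δ6=0010001100 Δ7=0010011100 | 7Δ

no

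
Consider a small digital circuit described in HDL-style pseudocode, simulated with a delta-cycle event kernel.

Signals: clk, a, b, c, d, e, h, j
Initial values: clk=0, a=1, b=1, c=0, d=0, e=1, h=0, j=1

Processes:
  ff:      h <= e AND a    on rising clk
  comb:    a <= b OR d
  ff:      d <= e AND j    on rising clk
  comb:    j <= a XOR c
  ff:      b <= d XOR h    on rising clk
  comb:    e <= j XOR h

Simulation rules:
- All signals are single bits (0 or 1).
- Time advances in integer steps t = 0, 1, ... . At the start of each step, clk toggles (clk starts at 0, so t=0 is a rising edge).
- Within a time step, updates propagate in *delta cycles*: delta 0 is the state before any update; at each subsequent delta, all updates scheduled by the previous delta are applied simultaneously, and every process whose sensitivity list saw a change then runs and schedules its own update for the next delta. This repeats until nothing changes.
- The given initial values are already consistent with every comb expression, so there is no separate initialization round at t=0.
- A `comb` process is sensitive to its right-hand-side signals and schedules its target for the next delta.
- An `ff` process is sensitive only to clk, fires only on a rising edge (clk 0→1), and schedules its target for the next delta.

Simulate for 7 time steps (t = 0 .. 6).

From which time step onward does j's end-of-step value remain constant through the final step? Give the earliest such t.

t=0 Δ0: d=0 c=0 b=1 h=0 j=1 clk=0 e=1 a=1
  Δ1: clk:0→1
  Δ2: d:0→1, b:1→0, h:0→1
  Δ3: e:1→0
  (3Δ to stable)
t=1 Δ0: d=1 c=0 b=0 h=1 j=1 clk=1 e=0 a=1
  Δ1: clk:1→0
  (1Δ to stable)
t=2 Δ0: d=1 c=0 b=0 h=1 j=1 clk=0 e=0 a=1
  Δ1: clk:0→1
  Δ2: d:1→0, h:1→0
  Δ3: e:0→1, a:1→0
  Δ4: j:1→0
  Δ5: e:1→0
  (5Δ to stable)
t=3 Δ0: d=0 c=0 b=0 h=0 j=0 clk=1 e=0 a=0
  Δ1: clk:1→0
  (1Δ to stable)
t=4 Δ0: d=0 c=0 b=0 h=0 j=0 clk=0 e=0 a=0
  Δ1: clk:0→1
  (1Δ to stable)
t=5 Δ0: d=0 c=0 b=0 h=0 j=0 clk=1 e=0 a=0
  Δ1: clk:1→0
  (1Δ to stable)
t=6 Δ0: d=0 c=0 b=0 h=0 j=0 clk=0 e=0 a=0
  Δ1: clk:0→1
  (1Δ to stable)

2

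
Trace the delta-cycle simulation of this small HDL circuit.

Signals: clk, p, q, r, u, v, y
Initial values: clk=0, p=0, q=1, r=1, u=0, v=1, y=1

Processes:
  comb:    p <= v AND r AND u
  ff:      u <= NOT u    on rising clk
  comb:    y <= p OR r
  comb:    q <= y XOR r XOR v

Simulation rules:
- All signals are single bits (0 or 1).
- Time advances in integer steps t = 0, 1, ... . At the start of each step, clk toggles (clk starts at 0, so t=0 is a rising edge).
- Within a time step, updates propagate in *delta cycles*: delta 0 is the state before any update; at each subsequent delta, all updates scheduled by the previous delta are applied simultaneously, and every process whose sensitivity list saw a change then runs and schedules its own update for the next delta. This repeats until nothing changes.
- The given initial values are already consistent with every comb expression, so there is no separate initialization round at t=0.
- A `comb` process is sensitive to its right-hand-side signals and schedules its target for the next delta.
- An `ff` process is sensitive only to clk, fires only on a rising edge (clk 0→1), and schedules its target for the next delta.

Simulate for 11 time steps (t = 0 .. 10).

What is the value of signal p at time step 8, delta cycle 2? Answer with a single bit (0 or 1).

t0.Δ0 r=1 q=1 p=0 clk=0 u=0 v=1 y=1
t0.Δ1 r=1 q=1 p=0 clk=1 u=0 v=1 y=1
t0.Δ2 r=1 q=1 p=0 clk=1 u=1 v=1 y=1
t0.Δ3 r=1 q=1 p=1 clk=1 u=1 v=1 y=1
t1.Δ0 r=1 q=1 p=1 clk=1 u=1 v=1 y=1
t1.Δ1 r=1 q=1 p=1 clk=0 u=1 v=1 y=1
t2.Δ0 r=1 q=1 p=1 clk=0 u=1 v=1 y=1
t2.Δ1 r=1 q=1 p=1 clk=1 u=1 v=1 y=1
t2.Δ2 r=1 q=1 p=1 clk=1 u=0 v=1 y=1
t2.Δ3 r=1 q=1 p=0 clk=1 u=0 v=1 y=1
t3.Δ0 r=1 q=1 p=0 clk=1 u=0 v=1 y=1
t3.Δ1 r=1 q=1 p=0 clk=0 u=0 v=1 y=1
t4.Δ0 r=1 q=1 p=0 clk=0 u=0 v=1 y=1
t4.Δ1 r=1 q=1 p=0 clk=1 u=0 v=1 y=1
t4.Δ2 r=1 q=1 p=0 clk=1 u=1 v=1 y=1
t4.Δ3 r=1 q=1 p=1 clk=1 u=1 v=1 y=1
t5.Δ0 r=1 q=1 p=1 clk=1 u=1 v=1 y=1
t5.Δ1 r=1 q=1 p=1 clk=0 u=1 v=1 y=1
t6.Δ0 r=1 q=1 p=1 clk=0 u=1 v=1 y=1
t6.Δ1 r=1 q=1 p=1 clk=1 u=1 v=1 y=1
t6.Δ2 r=1 q=1 p=1 clk=1 u=0 v=1 y=1
t6.Δ3 r=1 q=1 p=0 clk=1 u=0 v=1 y=1
t7.Δ0 r=1 q=1 p=0 clk=1 u=0 v=1 y=1
t7.Δ1 r=1 q=1 p=0 clk=0 u=0 v=1 y=1
t8.Δ0 r=1 q=1 p=0 clk=0 u=0 v=1 y=1
t8.Δ1 r=1 q=1 p=0 clk=1 u=0 v=1 y=1
t8.Δ2 r=1 q=1 p=0 clk=1 u=1 v=1 y=1
t8.Δ3 r=1 q=1 p=1 clk=1 u=1 v=1 y=1
t9.Δ0 r=1 q=1 p=1 clk=1 u=1 v=1 y=1
t9.Δ1 r=1 q=1 p=1 clk=0 u=1 v=1 y=1
t10.Δ0 r=1 q=1 p=1 clk=0 u=1 v=1 y=1
t10.Δ1 r=1 q=1 p=1 clk=1 u=1 v=1 y=1
t10.Δ2 r=1 q=1 p=1 clk=1 u=0 v=1 y=1
t10.Δ3 r=1 q=1 p=0 clk=1 u=0 v=1 y=1

0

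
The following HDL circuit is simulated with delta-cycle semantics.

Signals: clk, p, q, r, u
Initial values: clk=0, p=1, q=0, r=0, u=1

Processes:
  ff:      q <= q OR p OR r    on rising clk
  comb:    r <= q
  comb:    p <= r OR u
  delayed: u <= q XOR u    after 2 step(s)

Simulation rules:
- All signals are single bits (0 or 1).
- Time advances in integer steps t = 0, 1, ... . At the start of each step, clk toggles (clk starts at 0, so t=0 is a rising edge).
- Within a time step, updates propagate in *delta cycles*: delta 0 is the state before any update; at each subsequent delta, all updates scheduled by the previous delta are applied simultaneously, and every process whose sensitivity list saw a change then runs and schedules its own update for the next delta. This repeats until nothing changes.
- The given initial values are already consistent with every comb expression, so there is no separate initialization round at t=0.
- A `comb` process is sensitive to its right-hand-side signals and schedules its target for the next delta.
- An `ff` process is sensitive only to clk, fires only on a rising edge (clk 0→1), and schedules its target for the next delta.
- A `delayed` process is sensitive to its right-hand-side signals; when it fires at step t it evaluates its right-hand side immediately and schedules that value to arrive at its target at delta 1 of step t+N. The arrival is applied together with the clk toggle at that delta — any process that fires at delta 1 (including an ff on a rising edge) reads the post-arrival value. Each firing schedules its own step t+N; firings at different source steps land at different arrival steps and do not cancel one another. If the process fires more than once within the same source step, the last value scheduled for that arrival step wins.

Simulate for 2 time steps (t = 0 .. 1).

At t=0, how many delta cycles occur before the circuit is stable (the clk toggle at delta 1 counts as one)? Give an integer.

3

t=0 Δ0: u=1 q=0 r=0 clk=0 p=1
  Δ1: clk:0→1
  Δ2: q:0→1
  Δ3: r:0→1
  (3Δ to stable)
t=1 Δ0: u=1 q=1 r=1 clk=1 p=1
  Δ1: clk:1→0
  (1Δ to stable)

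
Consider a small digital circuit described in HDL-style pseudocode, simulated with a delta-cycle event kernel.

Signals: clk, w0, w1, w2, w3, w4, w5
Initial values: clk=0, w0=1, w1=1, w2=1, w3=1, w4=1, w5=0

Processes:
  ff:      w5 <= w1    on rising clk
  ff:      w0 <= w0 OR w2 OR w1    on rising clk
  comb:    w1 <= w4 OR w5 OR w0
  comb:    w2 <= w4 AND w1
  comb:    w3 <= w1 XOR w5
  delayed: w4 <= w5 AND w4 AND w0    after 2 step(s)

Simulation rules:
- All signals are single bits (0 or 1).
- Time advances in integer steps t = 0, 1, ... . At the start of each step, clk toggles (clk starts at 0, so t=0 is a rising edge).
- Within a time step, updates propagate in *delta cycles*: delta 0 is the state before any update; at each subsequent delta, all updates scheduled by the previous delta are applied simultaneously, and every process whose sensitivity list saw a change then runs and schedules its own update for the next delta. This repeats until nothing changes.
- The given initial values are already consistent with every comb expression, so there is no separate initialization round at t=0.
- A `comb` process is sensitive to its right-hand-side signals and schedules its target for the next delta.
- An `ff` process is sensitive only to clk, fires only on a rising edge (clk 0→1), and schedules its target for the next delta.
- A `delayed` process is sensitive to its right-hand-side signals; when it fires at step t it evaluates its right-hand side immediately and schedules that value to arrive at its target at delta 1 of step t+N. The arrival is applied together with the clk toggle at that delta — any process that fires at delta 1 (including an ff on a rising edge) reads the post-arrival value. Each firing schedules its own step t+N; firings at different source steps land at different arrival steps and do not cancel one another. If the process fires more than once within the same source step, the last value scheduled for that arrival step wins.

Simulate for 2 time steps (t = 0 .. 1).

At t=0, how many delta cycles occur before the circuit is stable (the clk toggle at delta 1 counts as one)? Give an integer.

3

t=0 Δ0: clk=0 w5=0 w1=1 w2=1 w0=1 w3=1 w4=1
  Δ1: clk:0→1
  Δ2: w5:0→1
  Δ3: w3:1→0
  (3Δ to stable)
t=1 Δ0: clk=1 w5=1 w1=1 w2=1 w0=1 w3=0 w4=1
  Δ1: clk:1→0
  (1Δ to stable)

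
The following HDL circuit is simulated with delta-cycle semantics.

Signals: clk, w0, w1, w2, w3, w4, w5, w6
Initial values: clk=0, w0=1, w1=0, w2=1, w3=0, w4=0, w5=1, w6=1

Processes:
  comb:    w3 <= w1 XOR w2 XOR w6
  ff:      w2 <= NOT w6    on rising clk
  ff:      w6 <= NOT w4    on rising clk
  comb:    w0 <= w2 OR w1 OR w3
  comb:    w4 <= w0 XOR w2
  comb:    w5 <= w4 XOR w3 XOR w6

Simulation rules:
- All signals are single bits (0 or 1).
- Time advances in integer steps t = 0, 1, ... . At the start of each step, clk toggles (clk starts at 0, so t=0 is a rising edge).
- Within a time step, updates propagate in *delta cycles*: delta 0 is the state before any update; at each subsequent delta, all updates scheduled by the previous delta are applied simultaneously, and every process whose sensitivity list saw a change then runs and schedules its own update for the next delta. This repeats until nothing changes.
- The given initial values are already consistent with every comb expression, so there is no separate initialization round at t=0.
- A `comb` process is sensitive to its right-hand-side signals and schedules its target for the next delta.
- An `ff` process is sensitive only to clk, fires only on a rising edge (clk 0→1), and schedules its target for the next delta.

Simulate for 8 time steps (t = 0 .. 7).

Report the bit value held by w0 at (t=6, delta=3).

[bits: w5,w4,w1,w0,w2,w3,w6,clk]
t=0: Δ0=10011010 Δ1=10011011 Δ2=10010011 Δ3=11000111 Δ4=10010111 Δ5=01010111 Δ6=11010111 | 6Δ
t=1: Δ0=11010111 Δ1=11010110 | 1Δ
t=2: Δ0=11010110 Δ1=11010111 Δ2=11010101 Δ3=01010001 Δ4=11000001 Δ5=10000001 Δ6=00000001 | 6Δ
t=3: Δ0=00000001 Δ1=00000000 | 1Δ
t=4: Δ0=00000000 Δ1=00000001 Δ2=00001011 Δ3=11011011 Δ4=00011011 Δ5=10011011 | 5Δ
t=5: Δ0=10011011 Δ1=10011010 | 1Δ
t=6: Δ0=10011010 Δ1=10011011 Δ2=10010011 Δ3=11000111 Δ4=10010111 Δ5=01010111 Δ6=11010111 | 6Δ
t=7: Δ0=11010111 Δ1=11010110 | 1Δ

0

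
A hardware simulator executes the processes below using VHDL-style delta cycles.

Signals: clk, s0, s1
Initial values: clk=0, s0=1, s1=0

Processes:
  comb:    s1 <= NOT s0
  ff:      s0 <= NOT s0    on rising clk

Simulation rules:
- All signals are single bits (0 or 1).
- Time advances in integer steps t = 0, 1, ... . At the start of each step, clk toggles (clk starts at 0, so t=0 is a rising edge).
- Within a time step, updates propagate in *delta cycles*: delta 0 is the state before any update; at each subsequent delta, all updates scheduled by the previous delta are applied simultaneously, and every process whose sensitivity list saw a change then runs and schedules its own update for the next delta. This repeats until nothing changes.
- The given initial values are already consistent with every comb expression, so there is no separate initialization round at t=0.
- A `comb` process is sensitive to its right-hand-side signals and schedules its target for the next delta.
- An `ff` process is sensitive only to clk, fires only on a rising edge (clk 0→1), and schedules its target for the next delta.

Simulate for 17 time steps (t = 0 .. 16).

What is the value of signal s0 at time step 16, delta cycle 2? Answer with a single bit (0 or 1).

0

[bits: clk,s1,s0]
t=0: Δ0=001 Δ1=101 Δ2=100 Δ3=110 | 3Δ
t=1: Δ0=110 Δ1=010 | 1Δ
t=2: Δ0=010 Δ1=110 Δ2=111 Δ3=101 | 3Δ
t=3: Δ0=101 Δ1=001 | 1Δ
t=4: Δ0=001 Δ1=101 Δ2=100 Δ3=110 | 3Δ
t=5: Δ0=110 Δ1=010 | 1Δ
t=6: Δ0=010 Δ1=110 Δ2=111 Δ3=101 | 3Δ
t=7: Δ0=101 Δ1=001 | 1Δ
t=8: Δ0=001 Δ1=101 Δ2=100 Δ3=110 | 3Δ
t=9: Δ0=110 Δ1=010 | 1Δ
t=10: Δ0=010 Δ1=110 Δ2=111 Δ3=101 | 3Δ
t=11: Δ0=101 Δ1=001 | 1Δ
t=12: Δ0=001 Δ1=101 Δ2=100 Δ3=110 | 3Δ
t=13: Δ0=110 Δ1=010 | 1Δ
t=14: Δ0=010 Δ1=110 Δ2=111 Δ3=101 | 3Δ
t=15: Δ0=101 Δ1=001 | 1Δ
t=16: Δ0=001 Δ1=101 Δ2=100 Δ3=110 | 3Δ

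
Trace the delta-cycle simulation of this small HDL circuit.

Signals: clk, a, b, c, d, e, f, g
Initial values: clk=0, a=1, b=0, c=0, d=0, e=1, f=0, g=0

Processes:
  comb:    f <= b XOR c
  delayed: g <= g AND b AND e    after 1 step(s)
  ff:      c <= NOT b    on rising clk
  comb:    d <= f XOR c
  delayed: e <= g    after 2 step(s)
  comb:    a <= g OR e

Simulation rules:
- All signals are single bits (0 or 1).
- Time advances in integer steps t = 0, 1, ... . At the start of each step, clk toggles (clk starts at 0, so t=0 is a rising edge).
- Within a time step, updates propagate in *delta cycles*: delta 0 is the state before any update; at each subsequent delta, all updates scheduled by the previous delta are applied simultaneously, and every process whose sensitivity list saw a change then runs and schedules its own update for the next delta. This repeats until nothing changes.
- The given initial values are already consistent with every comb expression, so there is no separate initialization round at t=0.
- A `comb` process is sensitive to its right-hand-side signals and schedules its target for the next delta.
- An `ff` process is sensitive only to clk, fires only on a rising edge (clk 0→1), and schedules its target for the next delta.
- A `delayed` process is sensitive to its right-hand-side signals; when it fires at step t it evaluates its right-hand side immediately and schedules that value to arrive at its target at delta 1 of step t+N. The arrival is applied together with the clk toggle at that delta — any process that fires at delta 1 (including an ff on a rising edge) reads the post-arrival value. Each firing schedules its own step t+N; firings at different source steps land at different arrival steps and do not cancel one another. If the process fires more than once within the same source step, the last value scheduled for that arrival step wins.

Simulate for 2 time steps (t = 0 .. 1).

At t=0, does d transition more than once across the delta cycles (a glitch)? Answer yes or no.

t0.Δ0 a=1 clk=0 d=0 b=0 f=0 c=0 g=0 e=1
t0.Δ1 a=1 clk=1 d=0 b=0 f=0 c=0 g=0 e=1
t0.Δ2 a=1 clk=1 d=0 b=0 f=0 c=1 g=0 e=1
t0.Δ3 a=1 clk=1 d=1 b=0 f=1 c=1 g=0 e=1
t0.Δ4 a=1 clk=1 d=0 b=0 f=1 c=1 g=0 e=1
t1.Δ0 a=1 clk=1 d=0 b=0 f=1 c=1 g=0 e=1
t1.Δ1 a=1 clk=0 d=0 b=0 f=1 c=1 g=0 e=1

yes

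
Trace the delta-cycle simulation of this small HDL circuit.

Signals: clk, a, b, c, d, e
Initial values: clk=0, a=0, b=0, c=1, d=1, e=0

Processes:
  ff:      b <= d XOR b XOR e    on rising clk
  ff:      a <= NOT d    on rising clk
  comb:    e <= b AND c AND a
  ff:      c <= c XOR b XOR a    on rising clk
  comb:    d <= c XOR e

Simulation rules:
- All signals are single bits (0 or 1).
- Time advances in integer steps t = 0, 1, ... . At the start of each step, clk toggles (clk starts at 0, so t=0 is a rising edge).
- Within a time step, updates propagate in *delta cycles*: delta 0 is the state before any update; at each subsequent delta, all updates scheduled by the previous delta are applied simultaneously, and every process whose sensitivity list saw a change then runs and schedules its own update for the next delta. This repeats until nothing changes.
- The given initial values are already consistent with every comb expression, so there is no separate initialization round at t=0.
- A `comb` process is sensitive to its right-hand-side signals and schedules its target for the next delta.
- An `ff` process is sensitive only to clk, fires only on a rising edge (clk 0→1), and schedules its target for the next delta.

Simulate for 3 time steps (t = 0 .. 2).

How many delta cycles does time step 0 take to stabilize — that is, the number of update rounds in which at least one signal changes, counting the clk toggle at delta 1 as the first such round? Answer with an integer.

t0.Δ0 a=0 e=0 d=1 b=0 c=1 clk=0
t0.Δ1 a=0 e=0 d=1 b=0 c=1 clk=1
t0.Δ2 a=0 e=0 d=1 b=1 c=1 clk=1
t1.Δ0 a=0 e=0 d=1 b=1 c=1 clk=1
t1.Δ1 a=0 e=0 d=1 b=1 c=1 clk=0
t2.Δ0 a=0 e=0 d=1 b=1 c=1 clk=0
t2.Δ1 a=0 e=0 d=1 b=1 c=1 clk=1
t2.Δ2 a=0 e=0 d=1 b=0 c=0 clk=1
t2.Δ3 a=0 e=0 d=0 b=0 c=0 clk=1

2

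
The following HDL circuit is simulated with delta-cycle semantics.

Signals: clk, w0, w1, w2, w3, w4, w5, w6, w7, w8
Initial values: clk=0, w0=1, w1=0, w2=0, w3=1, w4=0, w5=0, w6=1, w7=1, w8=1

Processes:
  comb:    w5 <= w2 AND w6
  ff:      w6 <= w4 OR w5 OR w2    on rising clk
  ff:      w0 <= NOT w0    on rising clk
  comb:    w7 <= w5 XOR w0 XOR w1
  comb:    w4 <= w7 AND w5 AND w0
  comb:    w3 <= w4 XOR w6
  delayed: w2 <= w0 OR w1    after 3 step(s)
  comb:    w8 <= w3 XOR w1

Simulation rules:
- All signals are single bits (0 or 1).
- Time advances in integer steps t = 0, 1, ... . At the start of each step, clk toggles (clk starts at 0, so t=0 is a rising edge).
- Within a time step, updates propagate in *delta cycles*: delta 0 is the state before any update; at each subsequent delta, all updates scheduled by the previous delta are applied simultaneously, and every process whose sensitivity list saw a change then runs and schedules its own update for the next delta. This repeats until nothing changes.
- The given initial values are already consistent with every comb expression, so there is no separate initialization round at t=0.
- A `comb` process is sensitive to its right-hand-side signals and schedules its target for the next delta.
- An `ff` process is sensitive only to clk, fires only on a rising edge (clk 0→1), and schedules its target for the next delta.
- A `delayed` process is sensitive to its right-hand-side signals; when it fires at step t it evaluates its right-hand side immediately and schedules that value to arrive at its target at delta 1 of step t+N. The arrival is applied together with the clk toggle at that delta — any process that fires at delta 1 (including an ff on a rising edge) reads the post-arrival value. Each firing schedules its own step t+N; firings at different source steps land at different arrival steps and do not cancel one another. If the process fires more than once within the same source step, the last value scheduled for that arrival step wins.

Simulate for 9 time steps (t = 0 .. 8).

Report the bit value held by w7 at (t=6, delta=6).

0

t0.Δ0 w3=1 w7=1 w6=1 clk=0 w5=0 w0=1 w2=0 w8=1 w4=0 w1=0
t0.Δ1 w3=1 w7=1 w6=1 clk=1 w5=0 w0=1 w2=0 w8=1 w4=0 w1=0
t0.Δ2 w3=1 w7=1 w6=0 clk=1 w5=0 w0=0 w2=0 w8=1 w4=0 w1=0
t0.Δ3 w3=0 w7=0 w6=0 clk=1 w5=0 w0=0 w2=0 w8=1 w4=0 w1=0
t0.Δ4 w3=0 w7=0 w6=0 clk=1 w5=0 w0=0 w2=0 w8=0 w4=0 w1=0
t1.Δ0 w3=0 w7=0 w6=0 clk=1 w5=0 w0=0 w2=0 w8=0 w4=0 w1=0
t1.Δ1 w3=0 w7=0 w6=0 clk=0 w5=0 w0=0 w2=0 w8=0 w4=0 w1=0
t2.Δ0 w3=0 w7=0 w6=0 clk=0 w5=0 w0=0 w2=0 w8=0 w4=0 w1=0
t2.Δ1 w3=0 w7=0 w6=0 clk=1 w5=0 w0=0 w2=0 w8=0 w4=0 w1=0
t2.Δ2 w3=0 w7=0 w6=0 clk=1 w5=0 w0=1 w2=0 w8=0 w4=0 w1=0
t2.Δ3 w3=0 w7=1 w6=0 clk=1 w5=0 w0=1 w2=0 w8=0 w4=0 w1=0
t3.Δ0 w3=0 w7=1 w6=0 clk=1 w5=0 w0=1 w2=0 w8=0 w4=0 w1=0
t3.Δ1 w3=0 w7=1 w6=0 clk=0 w5=0 w0=1 w2=0 w8=0 w4=0 w1=0
t4.Δ0 w3=0 w7=1 w6=0 clk=0 w5=0 w0=1 w2=0 w8=0 w4=0 w1=0
t4.Δ1 w3=0 w7=1 w6=0 clk=1 w5=0 w0=1 w2=0 w8=0 w4=0 w1=0
t4.Δ2 w3=0 w7=1 w6=0 clk=1 w5=0 w0=0 w2=0 w8=0 w4=0 w1=0
t4.Δ3 w3=0 w7=0 w6=0 clk=1 w5=0 w0=0 w2=0 w8=0 w4=0 w1=0
t5.Δ0 w3=0 w7=0 w6=0 clk=1 w5=0 w0=0 w2=0 w8=0 w4=0 w1=0
t5.Δ1 w3=0 w7=0 w6=0 clk=0 w5=0 w0=0 w2=1 w8=0 w4=0 w1=0
t6.Δ0 w3=0 w7=0 w6=0 clk=0 w5=0 w0=0 w2=1 w8=0 w4=0 w1=0
t6.Δ1 w3=0 w7=0 w6=0 clk=1 w5=0 w0=0 w2=1 w8=0 w4=0 w1=0
t6.Δ2 w3=0 w7=0 w6=1 clk=1 w5=0 w0=1 w2=1 w8=0 w4=0 w1=0
t6.Δ3 w3=1 w7=1 w6=1 clk=1 w5=1 w0=1 w2=1 w8=0 w4=0 w1=0
t6.Δ4 w3=1 w7=0 w6=1 clk=1 w5=1 w0=1 w2=1 w8=1 w4=1 w1=0
t6.Δ5 w3=0 w7=0 w6=1 clk=1 w5=1 w0=1 w2=1 w8=1 w4=0 w1=0
t6.Δ6 w3=1 w7=0 w6=1 clk=1 w5=1 w0=1 w2=1 w8=0 w4=0 w1=0
t6.Δ7 w3=1 w7=0 w6=1 clk=1 w5=1 w0=1 w2=1 w8=1 w4=0 w1=0
t7.Δ0 w3=1 w7=0 w6=1 clk=1 w5=1 w0=1 w2=1 w8=1 w4=0 w1=0
t7.Δ1 w3=1 w7=0 w6=1 clk=0 w5=1 w0=1 w2=0 w8=1 w4=0 w1=0
t7.Δ2 w3=1 w7=0 w6=1 clk=0 w5=0 w0=1 w2=0 w8=1 w4=0 w1=0
t7.Δ3 w3=1 w7=1 w6=1 clk=0 w5=0 w0=1 w2=0 w8=1 w4=0 w1=0
t8.Δ0 w3=1 w7=1 w6=1 clk=0 w5=0 w0=1 w2=0 w8=1 w4=0 w1=0
t8.Δ1 w3=1 w7=1 w6=1 clk=1 w5=0 w0=1 w2=0 w8=1 w4=0 w1=0
t8.Δ2 w3=1 w7=1 w6=0 clk=1 w5=0 w0=0 w2=0 w8=1 w4=0 w1=0
t8.Δ3 w3=0 w7=0 w6=0 clk=1 w5=0 w0=0 w2=0 w8=1 w4=0 w1=0
t8.Δ4 w3=0 w7=0 w6=0 clk=1 w5=0 w0=0 w2=0 w8=0 w4=0 w1=0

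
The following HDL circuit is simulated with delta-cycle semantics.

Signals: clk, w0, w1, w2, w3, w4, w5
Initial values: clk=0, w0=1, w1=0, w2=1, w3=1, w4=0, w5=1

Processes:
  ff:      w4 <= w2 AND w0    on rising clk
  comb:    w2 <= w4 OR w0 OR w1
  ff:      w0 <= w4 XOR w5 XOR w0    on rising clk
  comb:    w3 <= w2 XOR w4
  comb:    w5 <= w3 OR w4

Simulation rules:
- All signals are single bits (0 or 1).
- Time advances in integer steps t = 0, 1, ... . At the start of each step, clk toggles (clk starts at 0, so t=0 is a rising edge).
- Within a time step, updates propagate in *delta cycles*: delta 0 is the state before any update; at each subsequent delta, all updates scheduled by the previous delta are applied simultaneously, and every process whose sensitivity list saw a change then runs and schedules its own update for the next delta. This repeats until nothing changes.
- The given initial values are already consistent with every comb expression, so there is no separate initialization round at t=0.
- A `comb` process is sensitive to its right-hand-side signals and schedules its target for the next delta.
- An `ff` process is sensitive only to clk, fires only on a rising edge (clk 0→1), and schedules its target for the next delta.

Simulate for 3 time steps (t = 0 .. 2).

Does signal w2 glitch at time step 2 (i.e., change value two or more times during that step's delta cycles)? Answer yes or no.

t=0 Δ0: w2=1 w0=1 w5=1 w4=0 clk=0 w3=1 w1=0
  Δ1: clk:0→1
  Δ2: w0:1→0, w4:0→1
  Δ3: w3:1→0
  (3Δ to stable)
t=1 Δ0: w2=1 w0=0 w5=1 w4=1 clk=1 w3=0 w1=0
  Δ1: clk:1→0
  (1Δ to stable)
t=2 Δ0: w2=1 w0=0 w5=1 w4=1 clk=0 w3=0 w1=0
  Δ1: clk:0→1
  Δ2: w4:1→0
  Δ3: w2:1→0, w5:1→0, w3:0→1
  Δ4: w5:0→1, w3:1→0
  Δ5: w5:1→0
  (5Δ to stable)

no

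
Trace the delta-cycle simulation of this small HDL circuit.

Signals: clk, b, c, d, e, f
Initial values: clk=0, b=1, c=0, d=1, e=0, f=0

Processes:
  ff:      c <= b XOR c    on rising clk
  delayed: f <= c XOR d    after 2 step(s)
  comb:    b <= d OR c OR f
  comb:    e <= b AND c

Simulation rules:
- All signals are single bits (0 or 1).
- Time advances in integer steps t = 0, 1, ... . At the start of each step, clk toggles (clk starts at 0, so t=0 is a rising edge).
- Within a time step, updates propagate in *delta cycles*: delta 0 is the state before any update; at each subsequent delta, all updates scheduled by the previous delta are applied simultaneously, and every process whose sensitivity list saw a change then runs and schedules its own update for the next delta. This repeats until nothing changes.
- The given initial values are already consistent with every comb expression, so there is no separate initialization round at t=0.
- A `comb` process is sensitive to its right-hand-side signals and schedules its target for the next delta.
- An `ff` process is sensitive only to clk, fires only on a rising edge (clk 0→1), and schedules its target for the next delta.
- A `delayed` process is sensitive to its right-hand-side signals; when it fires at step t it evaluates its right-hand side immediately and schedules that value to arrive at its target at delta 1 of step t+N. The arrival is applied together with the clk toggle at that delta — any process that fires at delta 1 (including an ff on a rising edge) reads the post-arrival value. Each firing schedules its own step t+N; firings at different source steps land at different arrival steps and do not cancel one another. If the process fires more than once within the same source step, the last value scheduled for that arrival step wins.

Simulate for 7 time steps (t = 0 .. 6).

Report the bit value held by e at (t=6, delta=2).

[bits: c,f,clk,b,e,d]
t=0: Δ0=000101 Δ1=001101 Δ2=101101 Δ3=101111 | 3Δ
t=1: Δ0=101111 Δ1=100111 | 1Δ
t=2: Δ0=100111 Δ1=101111 Δ2=001111 Δ3=001101 | 3Δ
t=3: Δ0=001101 Δ1=000101 | 1Δ
t=4: Δ0=000101 Δ1=011101 Δ2=111101 Δ3=111111 | 3Δ
t=5: Δ0=111111 Δ1=110111 | 1Δ
t=6: Δ0=110111 Δ1=101111 Δ2=001111 Δ3=001101 | 3Δ

1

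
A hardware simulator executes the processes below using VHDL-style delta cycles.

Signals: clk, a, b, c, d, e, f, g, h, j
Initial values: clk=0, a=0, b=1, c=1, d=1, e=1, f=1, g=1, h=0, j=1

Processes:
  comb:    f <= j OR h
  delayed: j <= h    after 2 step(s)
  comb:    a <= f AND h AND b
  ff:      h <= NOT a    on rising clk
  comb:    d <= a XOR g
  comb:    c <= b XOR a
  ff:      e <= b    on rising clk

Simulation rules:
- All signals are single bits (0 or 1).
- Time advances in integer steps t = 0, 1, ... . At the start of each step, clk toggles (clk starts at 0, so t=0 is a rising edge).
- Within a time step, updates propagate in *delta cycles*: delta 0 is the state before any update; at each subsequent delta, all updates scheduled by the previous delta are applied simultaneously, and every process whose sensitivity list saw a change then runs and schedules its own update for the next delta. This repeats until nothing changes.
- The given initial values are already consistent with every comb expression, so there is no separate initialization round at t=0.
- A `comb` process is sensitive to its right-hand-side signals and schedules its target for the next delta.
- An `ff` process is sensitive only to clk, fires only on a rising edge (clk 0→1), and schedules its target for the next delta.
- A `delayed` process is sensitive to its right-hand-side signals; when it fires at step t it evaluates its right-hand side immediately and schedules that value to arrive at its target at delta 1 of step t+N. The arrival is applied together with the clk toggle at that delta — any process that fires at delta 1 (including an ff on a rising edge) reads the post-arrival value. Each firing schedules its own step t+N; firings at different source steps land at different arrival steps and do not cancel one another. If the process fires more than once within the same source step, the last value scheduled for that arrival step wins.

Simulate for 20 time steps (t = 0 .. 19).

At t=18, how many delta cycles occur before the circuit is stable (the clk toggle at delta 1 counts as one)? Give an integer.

4

t=0 Δ0: clk=0 j=1 d=1 f=1 a=0 c=1 e=1 h=0 b=1 g=1
  Δ1: clk:0→1
  Δ2: h:0→1
  Δ3: a:0→1
  Δ4: d:1→0, c:1→0
  (4Δ to stable)
t=1 Δ0: clk=1 j=1 d=0 f=1 a=1 c=0 e=1 h=1 b=1 g=1
  Δ1: clk:1→0
  (1Δ to stable)
t=2 Δ0: clk=0 j=1 d=0 f=1 a=1 c=0 e=1 h=1 b=1 g=1
  Δ1: clk:0→1
  Δ2: h:1→0
  Δ3: a:1→0
  Δ4: d:0→1, c:0→1
  (4Δ to stable)
t=3 Δ0: clk=1 j=1 d=1 f=1 a=0 c=1 e=1 h=0 b=1 g=1
  Δ1: clk:1→0
  (1Δ to stable)
t=4 Δ0: clk=0 j=1 d=1 f=1 a=0 c=1 e=1 h=0 b=1 g=1
  Δ1: clk:0→1, j:1→0
  Δ2: f:1→0, h:0→1
  Δ3: f:0→1
  Δ4: a:0→1
  Δ5: d:1→0, c:1→0
  (5Δ to stable)
t=5 Δ0: clk=1 j=0 d=0 f=1 a=1 c=0 e=1 h=1 b=1 g=1
  Δ1: clk:1→0
  (1Δ to stable)
t=6 Δ0: clk=0 j=0 d=0 f=1 a=1 c=0 e=1 h=1 b=1 g=1
  Δ1: clk:0→1, j:0→1
  Δ2: h:1→0
  Δ3: a:1→0
  Δ4: d:0→1, c:0→1
  (4Δ to stable)
t=7 Δ0: clk=1 j=1 d=1 f=1 a=0 c=1 e=1 h=0 b=1 g=1
  Δ1: clk:1→0
  (1Δ to stable)
t=8 Δ0: clk=0 j=1 d=1 f=1 a=0 c=1 e=1 h=0 b=1 g=1
  Δ1: clk:0→1, j:1→0
  Δ2: f:1→0, h:0→1
  Δ3: f:0→1
  Δ4: a:0→1
  Δ5: d:1→0, c:1→0
  (5Δ to stable)
t=9 Δ0: clk=1 j=0 d=0 f=1 a=1 c=0 e=1 h=1 b=1 g=1
  Δ1: clk:1→0
  (1Δ to stable)
t=10 Δ0: clk=0 j=0 d=0 f=1 a=1 c=0 e=1 h=1 b=1 g=1
  Δ1: clk:0→1, j:0→1
  Δ2: h:1→0
  Δ3: a:1→0
  Δ4: d:0→1, c:0→1
  (4Δ to stable)
t=11 Δ0: clk=1 j=1 d=1 f=1 a=0 c=1 e=1 h=0 b=1 g=1
  Δ1: clk:1→0
  (1Δ to stable)
t=12 Δ0: clk=0 j=1 d=1 f=1 a=0 c=1 e=1 h=0 b=1 g=1
  Δ1: clk:0→1, j:1→0
  Δ2: f:1→0, h:0→1
  Δ3: f:0→1
  Δ4: a:0→1
  Δ5: d:1→0, c:1→0
  (5Δ to stable)
t=13 Δ0: clk=1 j=0 d=0 f=1 a=1 c=0 e=1 h=1 b=1 g=1
  Δ1: clk:1→0
  (1Δ to stable)
t=14 Δ0: clk=0 j=0 d=0 f=1 a=1 c=0 e=1 h=1 b=1 g=1
  Δ1: clk:0→1, j:0→1
  Δ2: h:1→0
  Δ3: a:1→0
  Δ4: d:0→1, c:0→1
  (4Δ to stable)
t=15 Δ0: clk=1 j=1 d=1 f=1 a=0 c=1 e=1 h=0 b=1 g=1
  Δ1: clk:1→0
  (1Δ to stable)
t=16 Δ0: clk=0 j=1 d=1 f=1 a=0 c=1 e=1 h=0 b=1 g=1
  Δ1: clk:0→1, j:1→0
  Δ2: f:1→0, h:0→1
  Δ3: f:0→1
  Δ4: a:0→1
  Δ5: d:1→0, c:1→0
  (5Δ to stable)
t=17 Δ0: clk=1 j=0 d=0 f=1 a=1 c=0 e=1 h=1 b=1 g=1
  Δ1: clk:1→0
  (1Δ to stable)
t=18 Δ0: clk=0 j=0 d=0 f=1 a=1 c=0 e=1 h=1 b=1 g=1
  Δ1: clk:0→1, j:0→1
  Δ2: h:1→0
  Δ3: a:1→0
  Δ4: d:0→1, c:0→1
  (4Δ to stable)
t=19 Δ0: clk=1 j=1 d=1 f=1 a=0 c=1 e=1 h=0 b=1 g=1
  Δ1: clk:1→0
  (1Δ to stable)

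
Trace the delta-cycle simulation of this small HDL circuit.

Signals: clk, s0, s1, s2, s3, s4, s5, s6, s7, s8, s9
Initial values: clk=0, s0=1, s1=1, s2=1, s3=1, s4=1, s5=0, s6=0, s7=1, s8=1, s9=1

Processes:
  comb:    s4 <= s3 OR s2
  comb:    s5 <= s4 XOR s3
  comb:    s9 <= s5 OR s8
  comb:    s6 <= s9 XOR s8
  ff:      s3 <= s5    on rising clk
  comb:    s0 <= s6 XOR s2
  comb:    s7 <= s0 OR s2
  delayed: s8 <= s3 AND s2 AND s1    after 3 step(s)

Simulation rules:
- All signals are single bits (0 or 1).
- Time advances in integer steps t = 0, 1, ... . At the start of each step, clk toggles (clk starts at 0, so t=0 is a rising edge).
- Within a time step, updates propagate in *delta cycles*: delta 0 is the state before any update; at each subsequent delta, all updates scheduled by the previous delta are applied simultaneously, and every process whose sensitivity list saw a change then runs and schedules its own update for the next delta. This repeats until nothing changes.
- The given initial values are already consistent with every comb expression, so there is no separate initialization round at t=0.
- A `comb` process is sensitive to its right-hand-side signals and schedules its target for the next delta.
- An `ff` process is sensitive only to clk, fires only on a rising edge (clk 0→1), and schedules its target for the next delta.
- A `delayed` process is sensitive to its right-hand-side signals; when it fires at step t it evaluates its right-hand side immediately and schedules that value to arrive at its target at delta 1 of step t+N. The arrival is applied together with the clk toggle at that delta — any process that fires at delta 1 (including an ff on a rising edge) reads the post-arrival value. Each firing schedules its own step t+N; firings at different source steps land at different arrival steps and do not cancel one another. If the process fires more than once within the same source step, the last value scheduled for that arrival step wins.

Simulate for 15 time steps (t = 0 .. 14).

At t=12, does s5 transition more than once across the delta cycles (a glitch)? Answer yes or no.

no

t0.Δ0 s6=0 s2=1 s4=1 clk=0 s3=1 s7=1 s9=1 s0=1 s5=0 s1=1 s8=1
t0.Δ1 s6=0 s2=1 s4=1 clk=1 s3=1 s7=1 s9=1 s0=1 s5=0 s1=1 s8=1
t0.Δ2 s6=0 s2=1 s4=1 clk=1 s3=0 s7=1 s9=1 s0=1 s5=0 s1=1 s8=1
t0.Δ3 s6=0 s2=1 s4=1 clk=1 s3=0 s7=1 s9=1 s0=1 s5=1 s1=1 s8=1
t1.Δ0 s6=0 s2=1 s4=1 clk=1 s3=0 s7=1 s9=1 s0=1 s5=1 s1=1 s8=1
t1.Δ1 s6=0 s2=1 s4=1 clk=0 s3=0 s7=1 s9=1 s0=1 s5=1 s1=1 s8=1
t2.Δ0 s6=0 s2=1 s4=1 clk=0 s3=0 s7=1 s9=1 s0=1 s5=1 s1=1 s8=1
t2.Δ1 s6=0 s2=1 s4=1 clk=1 s3=0 s7=1 s9=1 s0=1 s5=1 s1=1 s8=1
t2.Δ2 s6=0 s2=1 s4=1 clk=1 s3=1 s7=1 s9=1 s0=1 s5=1 s1=1 s8=1
t2.Δ3 s6=0 s2=1 s4=1 clk=1 s3=1 s7=1 s9=1 s0=1 s5=0 s1=1 s8=1
t3.Δ0 s6=0 s2=1 s4=1 clk=1 s3=1 s7=1 s9=1 s0=1 s5=0 s1=1 s8=1
t3.Δ1 s6=0 s2=1 s4=1 clk=0 s3=1 s7=1 s9=1 s0=1 s5=0 s1=1 s8=0
t3.Δ2 s6=1 s2=1 s4=1 clk=0 s3=1 s7=1 s9=0 s0=1 s5=0 s1=1 s8=0
t3.Δ3 s6=0 s2=1 s4=1 clk=0 s3=1 s7=1 s9=0 s0=0 s5=0 s1=1 s8=0
t3.Δ4 s6=0 s2=1 s4=1 clk=0 s3=1 s7=1 s9=0 s0=1 s5=0 s1=1 s8=0
t4.Δ0 s6=0 s2=1 s4=1 clk=0 s3=1 s7=1 s9=0 s0=1 s5=0 s1=1 s8=0
t4.Δ1 s6=0 s2=1 s4=1 clk=1 s3=1 s7=1 s9=0 s0=1 s5=0 s1=1 s8=0
t4.Δ2 s6=0 s2=1 s4=1 clk=1 s3=0 s7=1 s9=0 s0=1 s5=0 s1=1 s8=0
t4.Δ3 s6=0 s2=1 s4=1 clk=1 s3=0 s7=1 s9=0 s0=1 s5=1 s1=1 s8=0
t4.Δ4 s6=0 s2=1 s4=1 clk=1 s3=0 s7=1 s9=1 s0=1 s5=1 s1=1 s8=0
t4.Δ5 s6=1 s2=1 s4=1 clk=1 s3=0 s7=1 s9=1 s0=1 s5=1 s1=1 s8=0
t4.Δ6 s6=1 s2=1 s4=1 clk=1 s3=0 s7=1 s9=1 s0=0 s5=1 s1=1 s8=0
t5.Δ0 s6=1 s2=1 s4=1 clk=1 s3=0 s7=1 s9=1 s0=0 s5=1 s1=1 s8=0
t5.Δ1 s6=1 s2=1 s4=1 clk=0 s3=0 s7=1 s9=1 s0=0 s5=1 s1=1 s8=1
t5.Δ2 s6=0 s2=1 s4=1 clk=0 s3=0 s7=1 s9=1 s0=0 s5=1 s1=1 s8=1
t5.Δ3 s6=0 s2=1 s4=1 clk=0 s3=0 s7=1 s9=1 s0=1 s5=1 s1=1 s8=1
t6.Δ0 s6=0 s2=1 s4=1 clk=0 s3=0 s7=1 s9=1 s0=1 s5=1 s1=1 s8=1
t6.Δ1 s6=0 s2=1 s4=1 clk=1 s3=0 s7=1 s9=1 s0=1 s5=1 s1=1 s8=1
t6.Δ2 s6=0 s2=1 s4=1 clk=1 s3=1 s7=1 s9=1 s0=1 s5=1 s1=1 s8=1
t6.Δ3 s6=0 s2=1 s4=1 clk=1 s3=1 s7=1 s9=1 s0=1 s5=0 s1=1 s8=1
t7.Δ0 s6=0 s2=1 s4=1 clk=1 s3=1 s7=1 s9=1 s0=1 s5=0 s1=1 s8=1
t7.Δ1 s6=0 s2=1 s4=1 clk=0 s3=1 s7=1 s9=1 s0=1 s5=0 s1=1 s8=0
t7.Δ2 s6=1 s2=1 s4=1 clk=0 s3=1 s7=1 s9=0 s0=1 s5=0 s1=1 s8=0
t7.Δ3 s6=0 s2=1 s4=1 clk=0 s3=1 s7=1 s9=0 s0=0 s5=0 s1=1 s8=0
t7.Δ4 s6=0 s2=1 s4=1 clk=0 s3=1 s7=1 s9=0 s0=1 s5=0 s1=1 s8=0
t8.Δ0 s6=0 s2=1 s4=1 clk=0 s3=1 s7=1 s9=0 s0=1 s5=0 s1=1 s8=0
t8.Δ1 s6=0 s2=1 s4=1 clk=1 s3=1 s7=1 s9=0 s0=1 s5=0 s1=1 s8=0
t8.Δ2 s6=0 s2=1 s4=1 clk=1 s3=0 s7=1 s9=0 s0=1 s5=0 s1=1 s8=0
t8.Δ3 s6=0 s2=1 s4=1 clk=1 s3=0 s7=1 s9=0 s0=1 s5=1 s1=1 s8=0
t8.Δ4 s6=0 s2=1 s4=1 clk=1 s3=0 s7=1 s9=1 s0=1 s5=1 s1=1 s8=0
t8.Δ5 s6=1 s2=1 s4=1 clk=1 s3=0 s7=1 s9=1 s0=1 s5=1 s1=1 s8=0
t8.Δ6 s6=1 s2=1 s4=1 clk=1 s3=0 s7=1 s9=1 s0=0 s5=1 s1=1 s8=0
t9.Δ0 s6=1 s2=1 s4=1 clk=1 s3=0 s7=1 s9=1 s0=0 s5=1 s1=1 s8=0
t9.Δ1 s6=1 s2=1 s4=1 clk=0 s3=0 s7=1 s9=1 s0=0 s5=1 s1=1 s8=1
t9.Δ2 s6=0 s2=1 s4=1 clk=0 s3=0 s7=1 s9=1 s0=0 s5=1 s1=1 s8=1
t9.Δ3 s6=0 s2=1 s4=1 clk=0 s3=0 s7=1 s9=1 s0=1 s5=1 s1=1 s8=1
t10.Δ0 s6=0 s2=1 s4=1 clk=0 s3=0 s7=1 s9=1 s0=1 s5=1 s1=1 s8=1
t10.Δ1 s6=0 s2=1 s4=1 clk=1 s3=0 s7=1 s9=1 s0=1 s5=1 s1=1 s8=1
t10.Δ2 s6=0 s2=1 s4=1 clk=1 s3=1 s7=1 s9=1 s0=1 s5=1 s1=1 s8=1
t10.Δ3 s6=0 s2=1 s4=1 clk=1 s3=1 s7=1 s9=1 s0=1 s5=0 s1=1 s8=1
t11.Δ0 s6=0 s2=1 s4=1 clk=1 s3=1 s7=1 s9=1 s0=1 s5=0 s1=1 s8=1
t11.Δ1 s6=0 s2=1 s4=1 clk=0 s3=1 s7=1 s9=1 s0=1 s5=0 s1=1 s8=0
t11.Δ2 s6=1 s2=1 s4=1 clk=0 s3=1 s7=1 s9=0 s0=1 s5=0 s1=1 s8=0
t11.Δ3 s6=0 s2=1 s4=1 clk=0 s3=1 s7=1 s9=0 s0=0 s5=0 s1=1 s8=0
t11.Δ4 s6=0 s2=1 s4=1 clk=0 s3=1 s7=1 s9=0 s0=1 s5=0 s1=1 s8=0
t12.Δ0 s6=0 s2=1 s4=1 clk=0 s3=1 s7=1 s9=0 s0=1 s5=0 s1=1 s8=0
t12.Δ1 s6=0 s2=1 s4=1 clk=1 s3=1 s7=1 s9=0 s0=1 s5=0 s1=1 s8=0
t12.Δ2 s6=0 s2=1 s4=1 clk=1 s3=0 s7=1 s9=0 s0=1 s5=0 s1=1 s8=0
t12.Δ3 s6=0 s2=1 s4=1 clk=1 s3=0 s7=1 s9=0 s0=1 s5=1 s1=1 s8=0
t12.Δ4 s6=0 s2=1 s4=1 clk=1 s3=0 s7=1 s9=1 s0=1 s5=1 s1=1 s8=0
t12.Δ5 s6=1 s2=1 s4=1 clk=1 s3=0 s7=1 s9=1 s0=1 s5=1 s1=1 s8=0
t12.Δ6 s6=1 s2=1 s4=1 clk=1 s3=0 s7=1 s9=1 s0=0 s5=1 s1=1 s8=0
t13.Δ0 s6=1 s2=1 s4=1 clk=1 s3=0 s7=1 s9=1 s0=0 s5=1 s1=1 s8=0
t13.Δ1 s6=1 s2=1 s4=1 clk=0 s3=0 s7=1 s9=1 s0=0 s5=1 s1=1 s8=1
t13.Δ2 s6=0 s2=1 s4=1 clk=0 s3=0 s7=1 s9=1 s0=0 s5=1 s1=1 s8=1
t13.Δ3 s6=0 s2=1 s4=1 clk=0 s3=0 s7=1 s9=1 s0=1 s5=1 s1=1 s8=1
t14.Δ0 s6=0 s2=1 s4=1 clk=0 s3=0 s7=1 s9=1 s0=1 s5=1 s1=1 s8=1
t14.Δ1 s6=0 s2=1 s4=1 clk=1 s3=0 s7=1 s9=1 s0=1 s5=1 s1=1 s8=1
t14.Δ2 s6=0 s2=1 s4=1 clk=1 s3=1 s7=1 s9=1 s0=1 s5=1 s1=1 s8=1
t14.Δ3 s6=0 s2=1 s4=1 clk=1 s3=1 s7=1 s9=1 s0=1 s5=0 s1=1 s8=1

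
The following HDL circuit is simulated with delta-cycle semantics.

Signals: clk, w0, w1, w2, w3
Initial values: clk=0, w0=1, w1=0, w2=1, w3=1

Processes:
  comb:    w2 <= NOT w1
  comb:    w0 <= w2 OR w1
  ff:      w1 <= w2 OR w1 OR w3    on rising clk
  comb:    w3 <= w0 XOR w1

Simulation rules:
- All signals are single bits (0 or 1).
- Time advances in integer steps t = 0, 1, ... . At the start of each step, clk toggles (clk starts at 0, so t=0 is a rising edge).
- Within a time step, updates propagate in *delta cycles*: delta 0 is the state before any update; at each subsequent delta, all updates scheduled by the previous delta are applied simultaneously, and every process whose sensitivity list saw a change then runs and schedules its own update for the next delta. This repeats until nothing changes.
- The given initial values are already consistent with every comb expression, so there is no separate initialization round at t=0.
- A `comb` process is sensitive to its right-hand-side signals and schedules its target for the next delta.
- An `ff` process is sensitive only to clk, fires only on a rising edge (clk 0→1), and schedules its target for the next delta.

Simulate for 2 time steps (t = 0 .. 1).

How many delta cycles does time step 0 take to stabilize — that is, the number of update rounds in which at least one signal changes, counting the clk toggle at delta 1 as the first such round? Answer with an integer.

t=0 Δ0: clk=0 w0=1 w3=1 w1=0 w2=1
  Δ1: clk:0→1
  Δ2: w1:0→1
  Δ3: w3:1→0, w2:1→0
  (3Δ to stable)
t=1 Δ0: clk=1 w0=1 w3=0 w1=1 w2=0
  Δ1: clk:1→0
  (1Δ to stable)

3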